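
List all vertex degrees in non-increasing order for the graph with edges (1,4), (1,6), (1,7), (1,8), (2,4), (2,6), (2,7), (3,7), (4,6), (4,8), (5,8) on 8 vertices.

Step 1: Count edges incident to each vertex:
  deg(1) = 4 (neighbors: 4, 6, 7, 8)
  deg(2) = 3 (neighbors: 4, 6, 7)
  deg(3) = 1 (neighbors: 7)
  deg(4) = 4 (neighbors: 1, 2, 6, 8)
  deg(5) = 1 (neighbors: 8)
  deg(6) = 3 (neighbors: 1, 2, 4)
  deg(7) = 3 (neighbors: 1, 2, 3)
  deg(8) = 3 (neighbors: 1, 4, 5)

Step 2: Sort degrees in non-increasing order:
  Degrees: [4, 3, 1, 4, 1, 3, 3, 3] -> sorted: [4, 4, 3, 3, 3, 3, 1, 1]

Degree sequence: [4, 4, 3, 3, 3, 3, 1, 1]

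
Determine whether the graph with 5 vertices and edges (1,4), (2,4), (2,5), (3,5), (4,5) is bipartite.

Step 1: Attempt 2-coloring using BFS:
  Start at vertex 1, assign color 0
  Color vertex 4 with color 1 (neighbor of 1)
  Color vertex 2 with color 0 (neighbor of 4)
  Color vertex 5 with color 0 (neighbor of 4)

Step 2: Conflict found! Vertices 2 and 5 are adjacent but have the same color.
This means the graph contains an odd cycle.

The graph is NOT bipartite.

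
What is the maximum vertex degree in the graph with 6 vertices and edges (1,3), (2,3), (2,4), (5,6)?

Step 1: Count edges incident to each vertex:
  deg(1) = 1 (neighbors: 3)
  deg(2) = 2 (neighbors: 3, 4)
  deg(3) = 2 (neighbors: 1, 2)
  deg(4) = 1 (neighbors: 2)
  deg(5) = 1 (neighbors: 6)
  deg(6) = 1 (neighbors: 5)

Step 2: Find maximum:
  max(1, 2, 2, 1, 1, 1) = 2 (vertex 2)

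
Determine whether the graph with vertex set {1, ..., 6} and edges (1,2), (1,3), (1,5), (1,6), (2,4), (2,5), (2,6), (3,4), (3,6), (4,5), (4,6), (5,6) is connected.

Step 1: Build adjacency list from edges:
  1: 2, 3, 5, 6
  2: 1, 4, 5, 6
  3: 1, 4, 6
  4: 2, 3, 5, 6
  5: 1, 2, 4, 6
  6: 1, 2, 3, 4, 5

Step 2: Run BFS/DFS from vertex 1:
  Visited: {1, 2, 3, 5, 6, 4}
  Reached 6 of 6 vertices

Step 3: All 6 vertices reached from vertex 1, so the graph is connected.
Answer: Yes, the graph is connected.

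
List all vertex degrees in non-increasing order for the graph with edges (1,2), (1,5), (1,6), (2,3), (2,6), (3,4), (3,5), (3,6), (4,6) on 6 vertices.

Step 1: Count edges incident to each vertex:
  deg(1) = 3 (neighbors: 2, 5, 6)
  deg(2) = 3 (neighbors: 1, 3, 6)
  deg(3) = 4 (neighbors: 2, 4, 5, 6)
  deg(4) = 2 (neighbors: 3, 6)
  deg(5) = 2 (neighbors: 1, 3)
  deg(6) = 4 (neighbors: 1, 2, 3, 4)

Step 2: Sort degrees in non-increasing order:
  Degrees: [3, 3, 4, 2, 2, 4] -> sorted: [4, 4, 3, 3, 2, 2]

Degree sequence: [4, 4, 3, 3, 2, 2]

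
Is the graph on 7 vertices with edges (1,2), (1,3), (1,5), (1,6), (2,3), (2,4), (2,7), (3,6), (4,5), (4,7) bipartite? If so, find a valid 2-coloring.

Step 1: Attempt 2-coloring using BFS:
  Start at vertex 1, assign color 0
  Color vertex 2 with color 1 (neighbor of 1)
  Color vertex 3 with color 1 (neighbor of 1)
  Color vertex 5 with color 1 (neighbor of 1)
  Color vertex 6 with color 1 (neighbor of 1)

Step 2: Conflict found! Vertices 2 and 3 are adjacent but have the same color.
This means the graph contains an odd cycle.

The graph is NOT bipartite.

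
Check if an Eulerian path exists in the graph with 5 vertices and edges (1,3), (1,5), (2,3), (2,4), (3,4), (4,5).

Step 1: Find the degree of each vertex:
  deg(1) = 2
  deg(2) = 2
  deg(3) = 3
  deg(4) = 3
  deg(5) = 2

Step 2: Count vertices with odd degree:
  Odd-degree vertices: 3, 4 (2 total)

Step 3: Apply Euler's theorem:
  - Eulerian circuit exists iff graph is connected and all vertices have even degree
  - Eulerian path exists iff graph is connected and has 0 or 2 odd-degree vertices

Graph is connected with exactly 2 odd-degree vertices (3, 4).
Eulerian path exists (starting and ending at the odd-degree vertices), but no Eulerian circuit.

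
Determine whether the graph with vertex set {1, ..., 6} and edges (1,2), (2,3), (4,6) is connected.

Step 1: Build adjacency list from edges:
  1: 2
  2: 1, 3
  3: 2
  4: 6
  5: (none)
  6: 4

Step 2: Run BFS/DFS from vertex 1:
  Visited: {1, 2, 3}
  Reached 3 of 6 vertices

Step 3: Only 3 of 6 vertices reached. Graph is disconnected.
Connected components: {1, 2, 3}, {4, 6}, {5}
Answer: No, the graph is not connected (3 components).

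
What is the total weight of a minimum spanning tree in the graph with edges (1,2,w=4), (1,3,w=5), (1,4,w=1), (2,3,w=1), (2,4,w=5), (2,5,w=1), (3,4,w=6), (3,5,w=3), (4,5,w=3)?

Apply Kruskal's algorithm (sort edges by weight, add if no cycle):

Sorted edges by weight:
  (1,4) w=1
  (2,5) w=1
  (2,3) w=1
  (3,5) w=3
  (4,5) w=3
  (1,2) w=4
  (1,3) w=5
  (2,4) w=5
  (3,4) w=6

Add edge (1,4) w=1 -- no cycle. Running total: 1
Add edge (2,5) w=1 -- no cycle. Running total: 2
Add edge (2,3) w=1 -- no cycle. Running total: 3
Skip edge (3,5) w=3 -- would create cycle
Add edge (4,5) w=3 -- no cycle. Running total: 6

MST edges: (1,4,w=1), (2,5,w=1), (2,3,w=1), (4,5,w=3)
Total MST weight: 1 + 1 + 1 + 3 = 6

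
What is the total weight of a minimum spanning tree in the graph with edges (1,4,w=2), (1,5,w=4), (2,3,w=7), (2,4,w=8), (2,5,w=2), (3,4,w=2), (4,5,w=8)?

Apply Kruskal's algorithm (sort edges by weight, add if no cycle):

Sorted edges by weight:
  (1,4) w=2
  (2,5) w=2
  (3,4) w=2
  (1,5) w=4
  (2,3) w=7
  (2,4) w=8
  (4,5) w=8

Add edge (1,4) w=2 -- no cycle. Running total: 2
Add edge (2,5) w=2 -- no cycle. Running total: 4
Add edge (3,4) w=2 -- no cycle. Running total: 6
Add edge (1,5) w=4 -- no cycle. Running total: 10

MST edges: (1,4,w=2), (2,5,w=2), (3,4,w=2), (1,5,w=4)
Total MST weight: 2 + 2 + 2 + 4 = 10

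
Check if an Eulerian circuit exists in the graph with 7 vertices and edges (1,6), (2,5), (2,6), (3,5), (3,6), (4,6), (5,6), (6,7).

Step 1: Find the degree of each vertex:
  deg(1) = 1
  deg(2) = 2
  deg(3) = 2
  deg(4) = 1
  deg(5) = 3
  deg(6) = 6
  deg(7) = 1

Step 2: Count vertices with odd degree:
  Odd-degree vertices: 1, 4, 5, 7 (4 total)

Step 3: Apply Euler's theorem:
  - Eulerian circuit exists iff graph is connected and all vertices have even degree
  - Eulerian path exists iff graph is connected and has 0 or 2 odd-degree vertices

Graph has 4 odd-degree vertices (need 0 or 2).
Neither Eulerian path nor Eulerian circuit exists.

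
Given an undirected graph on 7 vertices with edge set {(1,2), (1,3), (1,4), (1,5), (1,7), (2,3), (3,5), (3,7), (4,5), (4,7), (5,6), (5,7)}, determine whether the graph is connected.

Step 1: Build adjacency list from edges:
  1: 2, 3, 4, 5, 7
  2: 1, 3
  3: 1, 2, 5, 7
  4: 1, 5, 7
  5: 1, 3, 4, 6, 7
  6: 5
  7: 1, 3, 4, 5

Step 2: Run BFS/DFS from vertex 1:
  Visited: {1, 2, 3, 4, 5, 7, 6}
  Reached 7 of 7 vertices

Step 3: All 7 vertices reached from vertex 1, so the graph is connected.
Answer: Yes, the graph is connected.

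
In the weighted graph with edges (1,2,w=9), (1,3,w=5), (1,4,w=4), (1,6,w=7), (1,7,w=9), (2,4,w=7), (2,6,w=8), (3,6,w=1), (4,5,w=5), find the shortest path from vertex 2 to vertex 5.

Step 1: Build adjacency list with weights:
  1: 2(w=9), 3(w=5), 4(w=4), 6(w=7), 7(w=9)
  2: 1(w=9), 4(w=7), 6(w=8)
  3: 1(w=5), 6(w=1)
  4: 1(w=4), 2(w=7), 5(w=5)
  5: 4(w=5)
  6: 1(w=7), 2(w=8), 3(w=1)
  7: 1(w=9)

Step 2: Apply Dijkstra's algorithm from vertex 2:
  Visit vertex 2 (distance=0)
    Update dist[1] = 9
    Update dist[4] = 7
    Update dist[6] = 8
  Visit vertex 4 (distance=7)
    Update dist[5] = 12
  Visit vertex 6 (distance=8)
    Update dist[3] = 9
  Visit vertex 1 (distance=9)
    Update dist[7] = 18
  Visit vertex 3 (distance=9)
  Visit vertex 5 (distance=12)

Step 3: Shortest path: 2 -> 4 -> 5
Total weight: 7 + 5 = 12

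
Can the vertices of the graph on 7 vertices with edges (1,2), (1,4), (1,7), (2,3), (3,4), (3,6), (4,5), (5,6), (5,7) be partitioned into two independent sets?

Step 1: Attempt 2-coloring using BFS:
  Start at vertex 1, assign color 0
  Color vertex 2 with color 1 (neighbor of 1)
  Color vertex 4 with color 1 (neighbor of 1)
  Color vertex 7 with color 1 (neighbor of 1)
  Color vertex 3 with color 0 (neighbor of 2)
  Color vertex 5 with color 0 (neighbor of 4)
  Color vertex 6 with color 1 (neighbor of 3)

Step 2: 2-coloring succeeded. No conflicts found.
  Set A (color 0): {1, 3, 5}
  Set B (color 1): {2, 4, 6, 7}

The graph is bipartite with partition {1, 3, 5}, {2, 4, 6, 7}.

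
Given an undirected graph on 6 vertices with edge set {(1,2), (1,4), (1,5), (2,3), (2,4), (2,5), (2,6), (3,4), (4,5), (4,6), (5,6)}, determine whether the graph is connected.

Step 1: Build adjacency list from edges:
  1: 2, 4, 5
  2: 1, 3, 4, 5, 6
  3: 2, 4
  4: 1, 2, 3, 5, 6
  5: 1, 2, 4, 6
  6: 2, 4, 5

Step 2: Run BFS/DFS from vertex 1:
  Visited: {1, 2, 4, 5, 3, 6}
  Reached 6 of 6 vertices

Step 3: All 6 vertices reached from vertex 1, so the graph is connected.
Answer: Yes, the graph is connected.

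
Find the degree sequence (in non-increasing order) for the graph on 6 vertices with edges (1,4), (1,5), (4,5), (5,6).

Step 1: Count edges incident to each vertex:
  deg(1) = 2 (neighbors: 4, 5)
  deg(2) = 0 (neighbors: none)
  deg(3) = 0 (neighbors: none)
  deg(4) = 2 (neighbors: 1, 5)
  deg(5) = 3 (neighbors: 1, 4, 6)
  deg(6) = 1 (neighbors: 5)

Step 2: Sort degrees in non-increasing order:
  Degrees: [2, 0, 0, 2, 3, 1] -> sorted: [3, 2, 2, 1, 0, 0]

Degree sequence: [3, 2, 2, 1, 0, 0]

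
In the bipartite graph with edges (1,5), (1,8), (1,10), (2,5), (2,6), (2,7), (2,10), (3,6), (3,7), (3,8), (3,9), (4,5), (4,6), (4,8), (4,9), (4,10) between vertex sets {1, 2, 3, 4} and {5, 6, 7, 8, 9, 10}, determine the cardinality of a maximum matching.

Step 1: List the neighbors of each left vertex:
  1: 5, 8, 10
  2: 5, 6, 7, 10
  3: 6, 7, 8, 9
  4: 5, 6, 8, 9, 10

Step 2: Greedily match left vertices, then look for augmenting paths:
  Match 1 -- 5
  Match 2 -- 6
  Match 3 -- 7
  Match 4 -- 8
  No augmenting path remains.

Step 3: Verify this is maximum:
  Matching size 4 = min(|L|, |R|) = min(4, 6), which is an upper bound, so this matching is maximum.

Maximum matching: {(1,5), (2,6), (3,7), (4,8)}
Size: 4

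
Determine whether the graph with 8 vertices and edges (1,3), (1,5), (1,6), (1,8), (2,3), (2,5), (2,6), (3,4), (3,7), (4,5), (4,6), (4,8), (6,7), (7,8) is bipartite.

Step 1: Attempt 2-coloring using BFS:
  Start at vertex 1, assign color 0
  Color vertex 3 with color 1 (neighbor of 1)
  Color vertex 5 with color 1 (neighbor of 1)
  Color vertex 6 with color 1 (neighbor of 1)
  Color vertex 8 with color 1 (neighbor of 1)
  Color vertex 2 with color 0 (neighbor of 3)
  Color vertex 4 with color 0 (neighbor of 3)
  Color vertex 7 with color 0 (neighbor of 3)

Step 2: 2-coloring succeeded. No conflicts found.
  Set A (color 0): {1, 2, 4, 7}
  Set B (color 1): {3, 5, 6, 8}

The graph is bipartite with partition {1, 2, 4, 7}, {3, 5, 6, 8}.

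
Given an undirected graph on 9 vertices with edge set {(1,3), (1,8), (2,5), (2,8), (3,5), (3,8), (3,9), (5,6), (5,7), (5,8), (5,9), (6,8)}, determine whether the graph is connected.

Step 1: Build adjacency list from edges:
  1: 3, 8
  2: 5, 8
  3: 1, 5, 8, 9
  4: (none)
  5: 2, 3, 6, 7, 8, 9
  6: 5, 8
  7: 5
  8: 1, 2, 3, 5, 6
  9: 3, 5

Step 2: Run BFS/DFS from vertex 1:
  Visited: {1, 3, 8, 5, 9, 2, 6, 7}
  Reached 8 of 9 vertices

Step 3: Only 8 of 9 vertices reached. Graph is disconnected.
Connected components: {1, 2, 3, 5, 6, 7, 8, 9}, {4}
Answer: No, the graph is not connected (2 components).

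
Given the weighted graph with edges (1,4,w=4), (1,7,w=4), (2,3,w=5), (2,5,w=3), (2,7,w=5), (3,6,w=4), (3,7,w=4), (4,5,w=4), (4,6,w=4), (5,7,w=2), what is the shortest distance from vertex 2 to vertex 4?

Step 1: Build adjacency list with weights:
  1: 4(w=4), 7(w=4)
  2: 3(w=5), 5(w=3), 7(w=5)
  3: 2(w=5), 6(w=4), 7(w=4)
  4: 1(w=4), 5(w=4), 6(w=4)
  5: 2(w=3), 4(w=4), 7(w=2)
  6: 3(w=4), 4(w=4)
  7: 1(w=4), 2(w=5), 3(w=4), 5(w=2)

Step 2: Apply Dijkstra's algorithm from vertex 2:
  Visit vertex 2 (distance=0)
    Update dist[3] = 5
    Update dist[5] = 3
    Update dist[7] = 5
  Visit vertex 5 (distance=3)
    Update dist[4] = 7
  Visit vertex 3 (distance=5)
    Update dist[6] = 9
  Visit vertex 7 (distance=5)
    Update dist[1] = 9
  Visit vertex 4 (distance=7)

Step 3: Shortest path: 2 -> 5 -> 4
Total weight: 3 + 4 = 7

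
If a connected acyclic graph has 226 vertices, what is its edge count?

A tree on n vertices always has exactly n - 1 edges.
For n = 226: edges = 226 - 1 = 225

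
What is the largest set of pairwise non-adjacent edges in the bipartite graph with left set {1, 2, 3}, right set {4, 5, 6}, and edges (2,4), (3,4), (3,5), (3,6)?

Step 1: List the neighbors of each left vertex:
  1: (none)
  2: 4
  3: 4, 5, 6

Step 2: Greedily match left vertices, then look for augmenting paths:
  Match 2 -- 4
  Match 3 -- 5
  No augmenting path remains.

Step 3: Verify this is maximum:
  Matching has size 2. The vertex set {2, 3} covers every edge and has size 2; any matching has at most one edge per cover vertex, so 2 is maximum (König's theorem).

Maximum matching: {(2,4), (3,5)}
Size: 2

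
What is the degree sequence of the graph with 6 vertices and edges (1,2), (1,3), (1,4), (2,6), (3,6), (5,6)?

Step 1: Count edges incident to each vertex:
  deg(1) = 3 (neighbors: 2, 3, 4)
  deg(2) = 2 (neighbors: 1, 6)
  deg(3) = 2 (neighbors: 1, 6)
  deg(4) = 1 (neighbors: 1)
  deg(5) = 1 (neighbors: 6)
  deg(6) = 3 (neighbors: 2, 3, 5)

Step 2: Sort degrees in non-increasing order:
  Degrees: [3, 2, 2, 1, 1, 3] -> sorted: [3, 3, 2, 2, 1, 1]

Degree sequence: [3, 3, 2, 2, 1, 1]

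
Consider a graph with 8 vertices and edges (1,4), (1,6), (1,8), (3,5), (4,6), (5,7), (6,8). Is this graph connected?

Step 1: Build adjacency list from edges:
  1: 4, 6, 8
  2: (none)
  3: 5
  4: 1, 6
  5: 3, 7
  6: 1, 4, 8
  7: 5
  8: 1, 6

Step 2: Run BFS/DFS from vertex 1:
  Visited: {1, 4, 6, 8}
  Reached 4 of 8 vertices

Step 3: Only 4 of 8 vertices reached. Graph is disconnected.
Connected components: {1, 4, 6, 8}, {2}, {3, 5, 7}
Answer: No, the graph is not connected (3 components).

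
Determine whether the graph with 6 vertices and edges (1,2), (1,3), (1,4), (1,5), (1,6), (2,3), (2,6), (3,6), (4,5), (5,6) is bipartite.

Step 1: Attempt 2-coloring using BFS:
  Start at vertex 1, assign color 0
  Color vertex 2 with color 1 (neighbor of 1)
  Color vertex 3 with color 1 (neighbor of 1)
  Color vertex 4 with color 1 (neighbor of 1)
  Color vertex 5 with color 1 (neighbor of 1)
  Color vertex 6 with color 1 (neighbor of 1)

Step 2: Conflict found! Vertices 2 and 3 are adjacent but have the same color.
This means the graph contains an odd cycle.

The graph is NOT bipartite.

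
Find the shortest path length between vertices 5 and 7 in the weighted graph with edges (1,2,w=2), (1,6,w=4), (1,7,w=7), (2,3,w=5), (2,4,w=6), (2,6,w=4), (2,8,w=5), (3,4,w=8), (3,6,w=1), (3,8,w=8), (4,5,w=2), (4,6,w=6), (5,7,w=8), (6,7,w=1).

Step 1: Build adjacency list with weights:
  1: 2(w=2), 6(w=4), 7(w=7)
  2: 1(w=2), 3(w=5), 4(w=6), 6(w=4), 8(w=5)
  3: 2(w=5), 4(w=8), 6(w=1), 8(w=8)
  4: 2(w=6), 3(w=8), 5(w=2), 6(w=6)
  5: 4(w=2), 7(w=8)
  6: 1(w=4), 2(w=4), 3(w=1), 4(w=6), 7(w=1)
  7: 1(w=7), 5(w=8), 6(w=1)
  8: 2(w=5), 3(w=8)

Step 2: Apply Dijkstra's algorithm from vertex 5:
  Visit vertex 5 (distance=0)
    Update dist[4] = 2
    Update dist[7] = 8
  Visit vertex 4 (distance=2)
    Update dist[2] = 8
    Update dist[3] = 10
    Update dist[6] = 8
  Visit vertex 2 (distance=8)
    Update dist[1] = 10
    Update dist[8] = 13
  Visit vertex 6 (distance=8)
    Update dist[3] = 9
  Visit vertex 7 (distance=8)

Step 3: Shortest path: 5 -> 7
Total weight: 8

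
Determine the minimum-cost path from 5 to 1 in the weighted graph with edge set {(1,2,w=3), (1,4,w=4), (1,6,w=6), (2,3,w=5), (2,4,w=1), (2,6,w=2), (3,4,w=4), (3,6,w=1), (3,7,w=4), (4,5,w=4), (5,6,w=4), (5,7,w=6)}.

Step 1: Build adjacency list with weights:
  1: 2(w=3), 4(w=4), 6(w=6)
  2: 1(w=3), 3(w=5), 4(w=1), 6(w=2)
  3: 2(w=5), 4(w=4), 6(w=1), 7(w=4)
  4: 1(w=4), 2(w=1), 3(w=4), 5(w=4)
  5: 4(w=4), 6(w=4), 7(w=6)
  6: 1(w=6), 2(w=2), 3(w=1), 5(w=4)
  7: 3(w=4), 5(w=6)

Step 2: Apply Dijkstra's algorithm from vertex 5:
  Visit vertex 5 (distance=0)
    Update dist[4] = 4
    Update dist[6] = 4
    Update dist[7] = 6
  Visit vertex 4 (distance=4)
    Update dist[1] = 8
    Update dist[2] = 5
    Update dist[3] = 8
  Visit vertex 6 (distance=4)
    Update dist[3] = 5
  Visit vertex 2 (distance=5)
  Visit vertex 3 (distance=5)
  Visit vertex 7 (distance=6)
  Visit vertex 1 (distance=8)

Step 3: Shortest path: 5 -> 4 -> 1
Total weight: 4 + 4 = 8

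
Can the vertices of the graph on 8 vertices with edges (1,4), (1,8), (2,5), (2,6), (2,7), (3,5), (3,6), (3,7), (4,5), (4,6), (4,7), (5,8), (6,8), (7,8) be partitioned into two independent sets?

Step 1: Attempt 2-coloring using BFS:
  Start at vertex 1, assign color 0
  Color vertex 4 with color 1 (neighbor of 1)
  Color vertex 8 with color 1 (neighbor of 1)
  Color vertex 5 with color 0 (neighbor of 4)
  Color vertex 6 with color 0 (neighbor of 4)
  Color vertex 7 with color 0 (neighbor of 4)
  Color vertex 2 with color 1 (neighbor of 5)
  Color vertex 3 with color 1 (neighbor of 5)

Step 2: 2-coloring succeeded. No conflicts found.
  Set A (color 0): {1, 5, 6, 7}
  Set B (color 1): {2, 3, 4, 8}

The graph is bipartite with partition {1, 5, 6, 7}, {2, 3, 4, 8}.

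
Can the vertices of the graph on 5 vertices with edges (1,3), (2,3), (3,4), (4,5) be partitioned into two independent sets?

Step 1: Attempt 2-coloring using BFS:
  Start at vertex 1, assign color 0
  Color vertex 3 with color 1 (neighbor of 1)
  Color vertex 2 with color 0 (neighbor of 3)
  Color vertex 4 with color 0 (neighbor of 3)
  Color vertex 5 with color 1 (neighbor of 4)

Step 2: 2-coloring succeeded. No conflicts found.
  Set A (color 0): {1, 2, 4}
  Set B (color 1): {3, 5}

The graph is bipartite with partition {1, 2, 4}, {3, 5}.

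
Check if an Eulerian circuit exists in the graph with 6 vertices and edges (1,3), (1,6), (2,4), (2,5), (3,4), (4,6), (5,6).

Step 1: Find the degree of each vertex:
  deg(1) = 2
  deg(2) = 2
  deg(3) = 2
  deg(4) = 3
  deg(5) = 2
  deg(6) = 3

Step 2: Count vertices with odd degree:
  Odd-degree vertices: 4, 6 (2 total)

Step 3: Apply Euler's theorem:
  - Eulerian circuit exists iff graph is connected and all vertices have even degree
  - Eulerian path exists iff graph is connected and has 0 or 2 odd-degree vertices

Graph is connected with exactly 2 odd-degree vertices (4, 6).
Eulerian path exists (starting and ending at the odd-degree vertices), but no Eulerian circuit.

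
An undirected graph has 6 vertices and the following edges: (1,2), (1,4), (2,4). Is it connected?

Step 1: Build adjacency list from edges:
  1: 2, 4
  2: 1, 4
  3: (none)
  4: 1, 2
  5: (none)
  6: (none)

Step 2: Run BFS/DFS from vertex 1:
  Visited: {1, 2, 4}
  Reached 3 of 6 vertices

Step 3: Only 3 of 6 vertices reached. Graph is disconnected.
Connected components: {1, 2, 4}, {3}, {5}, {6}
Answer: No, the graph is not connected (4 components).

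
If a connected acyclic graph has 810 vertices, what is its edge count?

A tree on n vertices always has exactly n - 1 edges.
For n = 810: edges = 810 - 1 = 809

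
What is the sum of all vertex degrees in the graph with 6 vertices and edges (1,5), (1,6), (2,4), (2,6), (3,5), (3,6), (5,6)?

Step 1: Count edges incident to each vertex:
  deg(1) = 2 (neighbors: 5, 6)
  deg(2) = 2 (neighbors: 4, 6)
  deg(3) = 2 (neighbors: 5, 6)
  deg(4) = 1 (neighbors: 2)
  deg(5) = 3 (neighbors: 1, 3, 6)
  deg(6) = 4 (neighbors: 1, 2, 3, 5)

Step 2: Sum all degrees:
  2 + 2 + 2 + 1 + 3 + 4 = 14

Verification: sum of degrees = 2 * |E| = 2 * 7 = 14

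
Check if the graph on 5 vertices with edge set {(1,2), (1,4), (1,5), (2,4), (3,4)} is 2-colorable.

Step 1: Attempt 2-coloring using BFS:
  Start at vertex 1, assign color 0
  Color vertex 2 with color 1 (neighbor of 1)
  Color vertex 4 with color 1 (neighbor of 1)
  Color vertex 5 with color 1 (neighbor of 1)

Step 2: Conflict found! Vertices 2 and 4 are adjacent but have the same color.
This means the graph contains an odd cycle.

The graph is NOT bipartite.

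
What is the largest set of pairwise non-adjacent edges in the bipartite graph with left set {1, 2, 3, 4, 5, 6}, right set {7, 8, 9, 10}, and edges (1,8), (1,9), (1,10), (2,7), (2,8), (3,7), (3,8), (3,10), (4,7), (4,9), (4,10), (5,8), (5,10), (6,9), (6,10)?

Step 1: List the neighbors of each left vertex:
  1: 8, 9, 10
  2: 7, 8
  3: 7, 8, 10
  4: 7, 9, 10
  5: 8, 10
  6: 9, 10

Step 2: Greedily match left vertices, then look for augmenting paths:
  Match 1 -- 8
  Match 2 -- 7
  Match 3 -- 10
  Match 4 -- 9
  No augmenting path remains.

Step 3: Verify this is maximum:
  Matching size 4 = min(|L|, |R|) = min(6, 4), which is an upper bound, so this matching is maximum.

Maximum matching: {(1,8), (2,7), (3,10), (4,9)}
Size: 4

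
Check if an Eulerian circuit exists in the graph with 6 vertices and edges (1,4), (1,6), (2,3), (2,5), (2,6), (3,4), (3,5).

Step 1: Find the degree of each vertex:
  deg(1) = 2
  deg(2) = 3
  deg(3) = 3
  deg(4) = 2
  deg(5) = 2
  deg(6) = 2

Step 2: Count vertices with odd degree:
  Odd-degree vertices: 2, 3 (2 total)

Step 3: Apply Euler's theorem:
  - Eulerian circuit exists iff graph is connected and all vertices have even degree
  - Eulerian path exists iff graph is connected and has 0 or 2 odd-degree vertices

Graph is connected with exactly 2 odd-degree vertices (2, 3).
Eulerian path exists (starting and ending at the odd-degree vertices), but no Eulerian circuit.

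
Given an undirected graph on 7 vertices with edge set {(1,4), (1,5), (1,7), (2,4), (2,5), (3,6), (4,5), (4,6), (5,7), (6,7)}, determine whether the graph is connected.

Step 1: Build adjacency list from edges:
  1: 4, 5, 7
  2: 4, 5
  3: 6
  4: 1, 2, 5, 6
  5: 1, 2, 4, 7
  6: 3, 4, 7
  7: 1, 5, 6

Step 2: Run BFS/DFS from vertex 1:
  Visited: {1, 4, 5, 7, 2, 6, 3}
  Reached 7 of 7 vertices

Step 3: All 7 vertices reached from vertex 1, so the graph is connected.
Answer: Yes, the graph is connected.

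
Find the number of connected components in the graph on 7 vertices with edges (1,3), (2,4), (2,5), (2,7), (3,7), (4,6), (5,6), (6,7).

Step 1: Build adjacency list from edges:
  1: 3
  2: 4, 5, 7
  3: 1, 7
  4: 2, 6
  5: 2, 6
  6: 4, 5, 7
  7: 2, 3, 6

Step 2: Run BFS/DFS from vertex 1:
  Visited: {1, 3, 7, 2, 6, 4, 5}
  Reached 7 of 7 vertices

Step 3: All 7 vertices reached from vertex 1, so the graph is connected.
Number of connected components: 1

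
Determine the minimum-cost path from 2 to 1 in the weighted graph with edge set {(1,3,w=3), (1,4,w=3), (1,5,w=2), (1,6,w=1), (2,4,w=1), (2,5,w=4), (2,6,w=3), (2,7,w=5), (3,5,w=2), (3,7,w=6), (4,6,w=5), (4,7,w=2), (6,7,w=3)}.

Step 1: Build adjacency list with weights:
  1: 3(w=3), 4(w=3), 5(w=2), 6(w=1)
  2: 4(w=1), 5(w=4), 6(w=3), 7(w=5)
  3: 1(w=3), 5(w=2), 7(w=6)
  4: 1(w=3), 2(w=1), 6(w=5), 7(w=2)
  5: 1(w=2), 2(w=4), 3(w=2)
  6: 1(w=1), 2(w=3), 4(w=5), 7(w=3)
  7: 2(w=5), 3(w=6), 4(w=2), 6(w=3)

Step 2: Apply Dijkstra's algorithm from vertex 2:
  Visit vertex 2 (distance=0)
    Update dist[4] = 1
    Update dist[5] = 4
    Update dist[6] = 3
    Update dist[7] = 5
  Visit vertex 4 (distance=1)
    Update dist[1] = 4
    Update dist[7] = 3
  Visit vertex 6 (distance=3)
  Visit vertex 7 (distance=3)
    Update dist[3] = 9
  Visit vertex 1 (distance=4)
    Update dist[3] = 7

Step 3: Shortest path: 2 -> 6 -> 1
Total weight: 3 + 1 = 4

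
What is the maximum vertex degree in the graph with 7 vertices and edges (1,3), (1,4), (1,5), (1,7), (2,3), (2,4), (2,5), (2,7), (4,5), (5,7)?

Step 1: Count edges incident to each vertex:
  deg(1) = 4 (neighbors: 3, 4, 5, 7)
  deg(2) = 4 (neighbors: 3, 4, 5, 7)
  deg(3) = 2 (neighbors: 1, 2)
  deg(4) = 3 (neighbors: 1, 2, 5)
  deg(5) = 4 (neighbors: 1, 2, 4, 7)
  deg(6) = 0 (neighbors: none)
  deg(7) = 3 (neighbors: 1, 2, 5)

Step 2: Find maximum:
  max(4, 4, 2, 3, 4, 0, 3) = 4 (vertex 1)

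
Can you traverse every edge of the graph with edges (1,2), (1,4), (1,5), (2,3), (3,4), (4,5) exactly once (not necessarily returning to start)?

Step 1: Find the degree of each vertex:
  deg(1) = 3
  deg(2) = 2
  deg(3) = 2
  deg(4) = 3
  deg(5) = 2

Step 2: Count vertices with odd degree:
  Odd-degree vertices: 1, 4 (2 total)

Step 3: Apply Euler's theorem:
  - Eulerian circuit exists iff graph is connected and all vertices have even degree
  - Eulerian path exists iff graph is connected and has 0 or 2 odd-degree vertices

Graph is connected with exactly 2 odd-degree vertices (1, 4).
Eulerian path exists (starting and ending at the odd-degree vertices), but no Eulerian circuit.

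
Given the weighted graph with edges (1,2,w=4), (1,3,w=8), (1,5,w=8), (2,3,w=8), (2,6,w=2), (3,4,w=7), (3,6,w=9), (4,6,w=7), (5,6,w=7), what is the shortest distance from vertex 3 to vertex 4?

Step 1: Build adjacency list with weights:
  1: 2(w=4), 3(w=8), 5(w=8)
  2: 1(w=4), 3(w=8), 6(w=2)
  3: 1(w=8), 2(w=8), 4(w=7), 6(w=9)
  4: 3(w=7), 6(w=7)
  5: 1(w=8), 6(w=7)
  6: 2(w=2), 3(w=9), 4(w=7), 5(w=7)

Step 2: Apply Dijkstra's algorithm from vertex 3:
  Visit vertex 3 (distance=0)
    Update dist[1] = 8
    Update dist[2] = 8
    Update dist[4] = 7
    Update dist[6] = 9
  Visit vertex 4 (distance=7)

Step 3: Shortest path: 3 -> 4
Total weight: 7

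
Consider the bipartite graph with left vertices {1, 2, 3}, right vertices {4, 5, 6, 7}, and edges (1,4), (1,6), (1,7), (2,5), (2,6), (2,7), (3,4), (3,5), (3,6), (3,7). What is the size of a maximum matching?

Step 1: List the neighbors of each left vertex:
  1: 4, 6, 7
  2: 5, 6, 7
  3: 4, 5, 6, 7

Step 2: Greedily match left vertices, then look for augmenting paths:
  Match 1 -- 4
  Match 2 -- 5
  Match 3 -- 6
  No augmenting path remains.

Step 3: Verify this is maximum:
  Matching size 3 = min(|L|, |R|) = min(3, 4), which is an upper bound, so this matching is maximum.

Maximum matching: {(1,4), (2,5), (3,6)}
Size: 3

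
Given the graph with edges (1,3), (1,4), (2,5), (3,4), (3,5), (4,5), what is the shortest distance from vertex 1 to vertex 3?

Step 1: Build adjacency list:
  1: 3, 4
  2: 5
  3: 1, 4, 5
  4: 1, 3, 5
  5: 2, 3, 4

Step 2: BFS from vertex 1 to find shortest path to 3:
  vertex 3 reached at distance 1

Step 3: Shortest path: 1 -> 3
Path length: 1 edge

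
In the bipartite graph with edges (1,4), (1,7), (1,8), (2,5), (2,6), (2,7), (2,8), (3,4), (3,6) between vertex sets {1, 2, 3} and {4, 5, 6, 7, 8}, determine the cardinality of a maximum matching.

Step 1: List the neighbors of each left vertex:
  1: 4, 7, 8
  2: 5, 6, 7, 8
  3: 4, 6

Step 2: Greedily match left vertices, then look for augmenting paths:
  Match 1 -- 4
  Match 2 -- 5
  Match 3 -- 6
  No augmenting path remains.

Step 3: Verify this is maximum:
  Matching size 3 = min(|L|, |R|) = min(3, 5), which is an upper bound, so this matching is maximum.

Maximum matching: {(1,4), (2,5), (3,6)}
Size: 3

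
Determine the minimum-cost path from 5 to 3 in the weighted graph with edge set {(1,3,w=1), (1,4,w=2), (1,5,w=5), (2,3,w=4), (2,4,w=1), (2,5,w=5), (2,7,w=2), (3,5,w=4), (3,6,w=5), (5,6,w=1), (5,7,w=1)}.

Step 1: Build adjacency list with weights:
  1: 3(w=1), 4(w=2), 5(w=5)
  2: 3(w=4), 4(w=1), 5(w=5), 7(w=2)
  3: 1(w=1), 2(w=4), 5(w=4), 6(w=5)
  4: 1(w=2), 2(w=1)
  5: 1(w=5), 2(w=5), 3(w=4), 6(w=1), 7(w=1)
  6: 3(w=5), 5(w=1)
  7: 2(w=2), 5(w=1)

Step 2: Apply Dijkstra's algorithm from vertex 5:
  Visit vertex 5 (distance=0)
    Update dist[1] = 5
    Update dist[2] = 5
    Update dist[3] = 4
    Update dist[6] = 1
    Update dist[7] = 1
  Visit vertex 6 (distance=1)
  Visit vertex 7 (distance=1)
    Update dist[2] = 3
  Visit vertex 2 (distance=3)
    Update dist[4] = 4
  Visit vertex 3 (distance=4)

Step 3: Shortest path: 5 -> 3
Total weight: 4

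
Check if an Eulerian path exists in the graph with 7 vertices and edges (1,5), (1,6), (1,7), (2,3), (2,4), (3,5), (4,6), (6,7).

Step 1: Find the degree of each vertex:
  deg(1) = 3
  deg(2) = 2
  deg(3) = 2
  deg(4) = 2
  deg(5) = 2
  deg(6) = 3
  deg(7) = 2

Step 2: Count vertices with odd degree:
  Odd-degree vertices: 1, 6 (2 total)

Step 3: Apply Euler's theorem:
  - Eulerian circuit exists iff graph is connected and all vertices have even degree
  - Eulerian path exists iff graph is connected and has 0 or 2 odd-degree vertices

Graph is connected with exactly 2 odd-degree vertices (1, 6).
Eulerian path exists (starting and ending at the odd-degree vertices), but no Eulerian circuit.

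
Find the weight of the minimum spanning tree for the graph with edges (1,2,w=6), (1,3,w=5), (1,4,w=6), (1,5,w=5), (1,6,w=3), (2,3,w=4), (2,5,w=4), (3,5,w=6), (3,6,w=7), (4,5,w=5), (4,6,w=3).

Apply Kruskal's algorithm (sort edges by weight, add if no cycle):

Sorted edges by weight:
  (1,6) w=3
  (4,6) w=3
  (2,3) w=4
  (2,5) w=4
  (1,5) w=5
  (1,3) w=5
  (4,5) w=5
  (1,2) w=6
  (1,4) w=6
  (3,5) w=6
  (3,6) w=7

Add edge (1,6) w=3 -- no cycle. Running total: 3
Add edge (4,6) w=3 -- no cycle. Running total: 6
Add edge (2,3) w=4 -- no cycle. Running total: 10
Add edge (2,5) w=4 -- no cycle. Running total: 14
Add edge (1,5) w=5 -- no cycle. Running total: 19

MST edges: (1,6,w=3), (4,6,w=3), (2,3,w=4), (2,5,w=4), (1,5,w=5)
Total MST weight: 3 + 3 + 4 + 4 + 5 = 19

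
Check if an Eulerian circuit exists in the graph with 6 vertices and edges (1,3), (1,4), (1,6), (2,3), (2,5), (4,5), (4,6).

Step 1: Find the degree of each vertex:
  deg(1) = 3
  deg(2) = 2
  deg(3) = 2
  deg(4) = 3
  deg(5) = 2
  deg(6) = 2

Step 2: Count vertices with odd degree:
  Odd-degree vertices: 1, 4 (2 total)

Step 3: Apply Euler's theorem:
  - Eulerian circuit exists iff graph is connected and all vertices have even degree
  - Eulerian path exists iff graph is connected and has 0 or 2 odd-degree vertices

Graph is connected with exactly 2 odd-degree vertices (1, 4).
Eulerian path exists (starting and ending at the odd-degree vertices), but no Eulerian circuit.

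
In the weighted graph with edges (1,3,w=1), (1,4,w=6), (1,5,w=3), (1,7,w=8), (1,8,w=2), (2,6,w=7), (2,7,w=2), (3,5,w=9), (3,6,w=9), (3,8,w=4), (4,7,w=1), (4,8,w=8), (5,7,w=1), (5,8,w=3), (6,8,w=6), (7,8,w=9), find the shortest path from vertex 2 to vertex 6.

Step 1: Build adjacency list with weights:
  1: 3(w=1), 4(w=6), 5(w=3), 7(w=8), 8(w=2)
  2: 6(w=7), 7(w=2)
  3: 1(w=1), 5(w=9), 6(w=9), 8(w=4)
  4: 1(w=6), 7(w=1), 8(w=8)
  5: 1(w=3), 3(w=9), 7(w=1), 8(w=3)
  6: 2(w=7), 3(w=9), 8(w=6)
  7: 1(w=8), 2(w=2), 4(w=1), 5(w=1), 8(w=9)
  8: 1(w=2), 3(w=4), 4(w=8), 5(w=3), 6(w=6), 7(w=9)

Step 2: Apply Dijkstra's algorithm from vertex 2:
  Visit vertex 2 (distance=0)
    Update dist[6] = 7
    Update dist[7] = 2
  Visit vertex 7 (distance=2)
    Update dist[1] = 10
    Update dist[4] = 3
    Update dist[5] = 3
    Update dist[8] = 11
  Visit vertex 4 (distance=3)
    Update dist[1] = 9
  Visit vertex 5 (distance=3)
    Update dist[1] = 6
    Update dist[3] = 12
    Update dist[8] = 6
  Visit vertex 1 (distance=6)
    Update dist[3] = 7
  Visit vertex 8 (distance=6)
  Visit vertex 3 (distance=7)
  Visit vertex 6 (distance=7)

Step 3: Shortest path: 2 -> 6
Total weight: 7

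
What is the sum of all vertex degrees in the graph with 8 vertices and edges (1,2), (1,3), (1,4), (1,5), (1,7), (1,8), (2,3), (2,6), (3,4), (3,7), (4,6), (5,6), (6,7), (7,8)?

Step 1: Count edges incident to each vertex:
  deg(1) = 6 (neighbors: 2, 3, 4, 5, 7, 8)
  deg(2) = 3 (neighbors: 1, 3, 6)
  deg(3) = 4 (neighbors: 1, 2, 4, 7)
  deg(4) = 3 (neighbors: 1, 3, 6)
  deg(5) = 2 (neighbors: 1, 6)
  deg(6) = 4 (neighbors: 2, 4, 5, 7)
  deg(7) = 4 (neighbors: 1, 3, 6, 8)
  deg(8) = 2 (neighbors: 1, 7)

Step 2: Sum all degrees:
  6 + 3 + 4 + 3 + 2 + 4 + 4 + 2 = 28

Verification: sum of degrees = 2 * |E| = 2 * 14 = 28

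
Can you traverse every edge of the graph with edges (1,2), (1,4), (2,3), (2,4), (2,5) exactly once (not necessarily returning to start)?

Step 1: Find the degree of each vertex:
  deg(1) = 2
  deg(2) = 4
  deg(3) = 1
  deg(4) = 2
  deg(5) = 1

Step 2: Count vertices with odd degree:
  Odd-degree vertices: 3, 5 (2 total)

Step 3: Apply Euler's theorem:
  - Eulerian circuit exists iff graph is connected and all vertices have even degree
  - Eulerian path exists iff graph is connected and has 0 or 2 odd-degree vertices

Graph is connected with exactly 2 odd-degree vertices (3, 5).
Eulerian path exists (starting and ending at the odd-degree vertices), but no Eulerian circuit.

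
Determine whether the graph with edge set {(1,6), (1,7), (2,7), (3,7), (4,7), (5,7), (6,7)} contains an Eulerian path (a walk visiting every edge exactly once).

Step 1: Find the degree of each vertex:
  deg(1) = 2
  deg(2) = 1
  deg(3) = 1
  deg(4) = 1
  deg(5) = 1
  deg(6) = 2
  deg(7) = 6

Step 2: Count vertices with odd degree:
  Odd-degree vertices: 2, 3, 4, 5 (4 total)

Step 3: Apply Euler's theorem:
  - Eulerian circuit exists iff graph is connected and all vertices have even degree
  - Eulerian path exists iff graph is connected and has 0 or 2 odd-degree vertices

Graph has 4 odd-degree vertices (need 0 or 2).
Neither Eulerian path nor Eulerian circuit exists.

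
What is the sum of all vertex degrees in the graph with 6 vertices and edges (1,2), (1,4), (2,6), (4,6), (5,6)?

Step 1: Count edges incident to each vertex:
  deg(1) = 2 (neighbors: 2, 4)
  deg(2) = 2 (neighbors: 1, 6)
  deg(3) = 0 (neighbors: none)
  deg(4) = 2 (neighbors: 1, 6)
  deg(5) = 1 (neighbors: 6)
  deg(6) = 3 (neighbors: 2, 4, 5)

Step 2: Sum all degrees:
  2 + 2 + 0 + 2 + 1 + 3 = 10

Verification: sum of degrees = 2 * |E| = 2 * 5 = 10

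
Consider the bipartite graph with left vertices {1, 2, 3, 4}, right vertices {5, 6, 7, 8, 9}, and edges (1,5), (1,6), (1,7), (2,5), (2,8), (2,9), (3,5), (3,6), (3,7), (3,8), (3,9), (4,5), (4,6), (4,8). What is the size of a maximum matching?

Step 1: List the neighbors of each left vertex:
  1: 5, 6, 7
  2: 5, 8, 9
  3: 5, 6, 7, 8, 9
  4: 5, 6, 8

Step 2: Greedily match left vertices, then look for augmenting paths:
  Match 1 -- 7
  Match 2 -- 8
  Match 3 -- 6
  Match 4 -- 5
  No augmenting path remains.

Step 3: Verify this is maximum:
  Matching size 4 = min(|L|, |R|) = min(4, 5), which is an upper bound, so this matching is maximum.

Maximum matching: {(1,7), (2,8), (3,6), (4,5)}
Size: 4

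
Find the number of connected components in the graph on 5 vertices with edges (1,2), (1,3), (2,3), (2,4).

Step 1: Build adjacency list from edges:
  1: 2, 3
  2: 1, 3, 4
  3: 1, 2
  4: 2
  5: (none)

Step 2: Run BFS/DFS from vertex 1:
  Visited: {1, 2, 3, 4}
  Reached 4 of 5 vertices

Step 3: Only 4 of 5 vertices reached. Graph is disconnected.
Connected components: {1, 2, 3, 4}, {5}
Number of connected components: 2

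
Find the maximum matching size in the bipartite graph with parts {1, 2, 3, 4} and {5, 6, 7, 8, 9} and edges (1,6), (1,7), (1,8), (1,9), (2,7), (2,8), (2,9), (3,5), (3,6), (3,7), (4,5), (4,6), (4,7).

Step 1: List the neighbors of each left vertex:
  1: 6, 7, 8, 9
  2: 7, 8, 9
  3: 5, 6, 7
  4: 5, 6, 7

Step 2: Greedily match left vertices, then look for augmenting paths:
  Match 1 -- 8
  Match 2 -- 7
  Match 3 -- 5
  Match 4 -- 6
  No augmenting path remains.

Step 3: Verify this is maximum:
  Matching size 4 = min(|L|, |R|) = min(4, 5), which is an upper bound, so this matching is maximum.

Maximum matching: {(1,8), (2,7), (3,5), (4,6)}
Size: 4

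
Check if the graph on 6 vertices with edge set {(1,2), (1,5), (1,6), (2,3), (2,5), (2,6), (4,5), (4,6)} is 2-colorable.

Step 1: Attempt 2-coloring using BFS:
  Start at vertex 1, assign color 0
  Color vertex 2 with color 1 (neighbor of 1)
  Color vertex 5 with color 1 (neighbor of 1)
  Color vertex 6 with color 1 (neighbor of 1)
  Color vertex 3 with color 0 (neighbor of 2)

Step 2: Conflict found! Vertices 2 and 5 are adjacent but have the same color.
This means the graph contains an odd cycle.

The graph is NOT bipartite.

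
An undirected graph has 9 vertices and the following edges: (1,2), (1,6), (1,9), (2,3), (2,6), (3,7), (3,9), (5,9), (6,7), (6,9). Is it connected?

Step 1: Build adjacency list from edges:
  1: 2, 6, 9
  2: 1, 3, 6
  3: 2, 7, 9
  4: (none)
  5: 9
  6: 1, 2, 7, 9
  7: 3, 6
  8: (none)
  9: 1, 3, 5, 6

Step 2: Run BFS/DFS from vertex 1:
  Visited: {1, 2, 6, 9, 3, 7, 5}
  Reached 7 of 9 vertices

Step 3: Only 7 of 9 vertices reached. Graph is disconnected.
Connected components: {1, 2, 3, 5, 6, 7, 9}, {4}, {8}
Answer: No, the graph is not connected (3 components).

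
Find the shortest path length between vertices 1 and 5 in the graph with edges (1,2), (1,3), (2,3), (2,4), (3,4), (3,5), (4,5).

Step 1: Build adjacency list:
  1: 2, 3
  2: 1, 3, 4
  3: 1, 2, 4, 5
  4: 2, 3, 5
  5: 3, 4

Step 2: BFS from vertex 1 to find shortest path to 5:
  vertex 2 reached at distance 1
  vertex 3 reached at distance 1
  vertex 4 reached at distance 2
  vertex 5 reached at distance 2

Step 3: Shortest path: 1 -> 3 -> 5
Path length: 2 edges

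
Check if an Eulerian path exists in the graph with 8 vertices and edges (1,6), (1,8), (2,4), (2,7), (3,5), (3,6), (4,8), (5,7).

Step 1: Find the degree of each vertex:
  deg(1) = 2
  deg(2) = 2
  deg(3) = 2
  deg(4) = 2
  deg(5) = 2
  deg(6) = 2
  deg(7) = 2
  deg(8) = 2

Step 2: Count vertices with odd degree:
  All vertices have even degree (0 odd-degree vertices)

Step 3: Apply Euler's theorem:
  - Eulerian circuit exists iff graph is connected and all vertices have even degree
  - Eulerian path exists iff graph is connected and has 0 or 2 odd-degree vertices

Graph is connected with 0 odd-degree vertices.
Both Eulerian circuit and Eulerian path exist.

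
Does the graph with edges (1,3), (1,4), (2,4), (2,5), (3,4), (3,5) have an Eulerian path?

Step 1: Find the degree of each vertex:
  deg(1) = 2
  deg(2) = 2
  deg(3) = 3
  deg(4) = 3
  deg(5) = 2

Step 2: Count vertices with odd degree:
  Odd-degree vertices: 3, 4 (2 total)

Step 3: Apply Euler's theorem:
  - Eulerian circuit exists iff graph is connected and all vertices have even degree
  - Eulerian path exists iff graph is connected and has 0 or 2 odd-degree vertices

Graph is connected with exactly 2 odd-degree vertices (3, 4).
Eulerian path exists (starting and ending at the odd-degree vertices), but no Eulerian circuit.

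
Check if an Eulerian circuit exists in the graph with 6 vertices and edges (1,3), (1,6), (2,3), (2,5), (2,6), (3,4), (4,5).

Step 1: Find the degree of each vertex:
  deg(1) = 2
  deg(2) = 3
  deg(3) = 3
  deg(4) = 2
  deg(5) = 2
  deg(6) = 2

Step 2: Count vertices with odd degree:
  Odd-degree vertices: 2, 3 (2 total)

Step 3: Apply Euler's theorem:
  - Eulerian circuit exists iff graph is connected and all vertices have even degree
  - Eulerian path exists iff graph is connected and has 0 or 2 odd-degree vertices

Graph is connected with exactly 2 odd-degree vertices (2, 3).
Eulerian path exists (starting and ending at the odd-degree vertices), but no Eulerian circuit.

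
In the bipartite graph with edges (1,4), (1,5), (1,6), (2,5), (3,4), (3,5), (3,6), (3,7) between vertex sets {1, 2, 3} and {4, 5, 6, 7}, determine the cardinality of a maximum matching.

Step 1: List the neighbors of each left vertex:
  1: 4, 5, 6
  2: 5
  3: 4, 5, 6, 7

Step 2: Greedily match left vertices, then look for augmenting paths:
  Match 1 -- 4
  Match 2 -- 5
  Match 3 -- 6
  No augmenting path remains.

Step 3: Verify this is maximum:
  Matching size 3 = min(|L|, |R|) = min(3, 4), which is an upper bound, so this matching is maximum.

Maximum matching: {(1,4), (2,5), (3,6)}
Size: 3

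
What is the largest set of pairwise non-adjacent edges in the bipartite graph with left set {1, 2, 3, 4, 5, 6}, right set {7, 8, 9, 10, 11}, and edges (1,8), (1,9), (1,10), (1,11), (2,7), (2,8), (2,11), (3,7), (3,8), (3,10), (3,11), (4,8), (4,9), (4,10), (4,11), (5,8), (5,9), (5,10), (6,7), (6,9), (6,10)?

Step 1: List the neighbors of each left vertex:
  1: 8, 9, 10, 11
  2: 7, 8, 11
  3: 7, 8, 10, 11
  4: 8, 9, 10, 11
  5: 8, 9, 10
  6: 7, 9, 10

Step 2: Greedily match left vertices, then look for augmenting paths:
  Match 1 -- 11
  Match 2 -- 7
  Match 3 -- 10
  Match 4 -- 9
  Match 5 -- 8
  No augmenting path remains.

Step 3: Verify this is maximum:
  Matching size 5 = min(|L|, |R|) = min(6, 5), which is an upper bound, so this matching is maximum.

Maximum matching: {(1,11), (2,7), (3,10), (4,9), (5,8)}
Size: 5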